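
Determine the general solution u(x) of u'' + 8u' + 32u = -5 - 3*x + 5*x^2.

Characteristic equation r² + 8r + 32 = 0 has discriminant (8)² - 4·(32) = -64 < 0, so r = -4 ± 4i.
Hence u_h = C1*cos(4*x)*exp(-4*x) + C2*exp(-4*x)*sin(4*x).
For the particular solution try u_p = A0 + A1*x + A2*x^2. Substituting and matching coefficients of each power of x gives A0 = -63/512, A1 = -11/64, A2 = 5/32, so u_p = -63/512 - 11*x/64 + 5*x^2/32.

u = -63/512 - 11*x/64 + 5*x**2/32 + C1*cos(4*x)*exp(-4*x) + C2*exp(-4*x)*sin(4*x)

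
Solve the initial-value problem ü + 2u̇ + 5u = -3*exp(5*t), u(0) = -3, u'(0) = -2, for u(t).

Characteristic equation r² + 2r + 5 = 0 has discriminant (2)² - 4·(5) = -16 < 0, so r = -1 ± 2i.
Hence u_h = C1*cos(2*t)*exp(-t) + C2*exp(-t)*sin(2*t).
Try u_p = A*exp(5*t). Substituting into the equation and dividing by exp(5*t) gives A = -3/40, so u_p = -3*exp(5*t)/40.
General solution: u = -3*exp(5*t)/40 + C1*cos(2*t)*exp(-t) + C2*exp(-t)*sin(2*t).
Apply the initial conditions: u(0) = -3/40 + C1 = -3 and u'(0) = -3/8 - C1 + 2*C2 = -2. Solving gives C1 = -117/40, C2 = -91/40.

u = -3*exp(5*t)/40 - 117*cos(2*t)*exp(-t)/40 - 91*exp(-t)*sin(2*t)/40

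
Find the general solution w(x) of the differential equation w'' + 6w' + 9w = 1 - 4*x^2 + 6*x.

w = -17/27 - 4*x**2/9 + 34*x/27 + C1*exp(-3*x) + C2*x*exp(-3*x)

Characteristic equation r² + 6r + 9 = 0 has discriminant (6)² - 4·(9) = 0, so r = -3 is a repeated root.
Hence w_h = (C1 + C2*x)*exp(-3*x).
For the particular solution try w_p = A0 + A1*x + A2*x^2. Substituting and matching coefficients of each power of x gives A0 = -17/27, A1 = 34/27, A2 = -4/9, so w_p = -17/27 - 4*x^2/9 + 34*x/27.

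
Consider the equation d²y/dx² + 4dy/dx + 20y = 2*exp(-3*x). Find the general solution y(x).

y = 2*exp(-3*x)/17 + C1*cos(4*x)*exp(-2*x) + C2*exp(-2*x)*sin(4*x)

Characteristic equation r² + 4r + 20 = 0 has discriminant (4)² - 4·(20) = -64 < 0, so r = -2 ± 4i.
Hence y_h = C1*cos(4*x)*exp(-2*x) + C2*exp(-2*x)*sin(4*x).
Try y_p = A*exp(-3*x). Substituting into the equation and dividing by exp(-3*x) gives A = 2/17, so y_p = 2*exp(-3*x)/17.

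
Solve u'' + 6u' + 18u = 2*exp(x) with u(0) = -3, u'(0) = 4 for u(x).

u = 2*exp(x)/25 - 133*exp(-3*x)*sin(3*x)/75 - 77*cos(3*x)*exp(-3*x)/25

Characteristic equation r² + 6r + 18 = 0 has discriminant (6)² - 4·(18) = -36 < 0, so r = -3 ± 3i.
Hence u_h = C1*cos(3*x)*exp(-3*x) + C2*exp(-3*x)*sin(3*x).
Try u_p = A*exp(x). Substituting into the equation and dividing by exp(x) gives A = 2/25, so u_p = 2*exp(x)/25.
General solution: u = 2*exp(x)/25 + C1*cos(3*x)*exp(-3*x) + C2*exp(-3*x)*sin(3*x).
Apply the initial conditions: u(0) = 2/25 + C1 = -3 and u'(0) = 2/25 - 3*C1 + 3*C2 = 4. Solving gives C1 = -77/25, C2 = -133/75.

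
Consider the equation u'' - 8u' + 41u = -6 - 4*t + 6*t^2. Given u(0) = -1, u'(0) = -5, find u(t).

Characteristic equation r² - 8r + 41 = 0 has discriminant (-8)² - 4·(41) = -100 < 0, so r = 4 ± 5i.
Hence u_h = C1*cos(5*t)*exp(4*t) + C2*exp(4*t)*sin(5*t).
For the particular solution try u_p = A0 + A1*t + A2*t^2. Substituting and matching coefficients of each power of t gives A0 = -11122/68921, A1 = -68/1681, A2 = 6/41, so u_p = -11122/68921 - 68*t/1681 + 6*t^2/41.
General solution: u = -11122/68921 - 68*t/1681 + 6*t^2/41 + C1*cos(5*t)*exp(4*t) + C2*exp(4*t)*sin(5*t).
Apply the initial conditions: u(0) = -11122/68921 + C1 = -1 and u'(0) = -68/1681 + 4*C1 + 5*C2 = -5. Solving gives C1 = -57799/68921, C2 = -110621/344605.

u = -11122/68921 - 68*t/1681 + 6*t**2/41 - 110621*exp(4*t)*sin(5*t)/344605 - 57799*cos(5*t)*exp(4*t)/68921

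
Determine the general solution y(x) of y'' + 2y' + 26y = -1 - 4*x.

y = -9/338 - 2*x/13 + C1*cos(5*x)*exp(-x) + C2*exp(-x)*sin(5*x)

Characteristic equation r² + 2r + 26 = 0 has discriminant (2)² - 4·(26) = -100 < 0, so r = -1 ± 5i.
Hence y_h = C1*cos(5*x)*exp(-x) + C2*exp(-x)*sin(5*x).
For the particular solution try y_p = A0 + A1*x. Substituting and matching coefficients of each power of x gives A0 = -9/338, A1 = -2/13, so y_p = -9/338 - 2*x/13.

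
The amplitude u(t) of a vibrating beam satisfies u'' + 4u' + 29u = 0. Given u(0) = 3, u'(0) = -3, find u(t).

Characteristic equation r² + 4r + 29 = 0 has discriminant (4)² - 4·(29) = -100 < 0, so r = -2 ± 5i.
Hence u_h = C1*cos(5*t)*exp(-2*t) + C2*exp(-2*t)*sin(5*t).
Apply the initial conditions: u(0) = C1 = 3 and u'(0) = -2*C1 + 5*C2 = -3. Solving gives C1 = 3, C2 = 3/5.

u = 3*cos(5*t)*exp(-2*t) + 3*exp(-2*t)*sin(5*t)/5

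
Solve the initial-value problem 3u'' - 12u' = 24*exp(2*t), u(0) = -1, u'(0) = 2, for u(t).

u = -1/2 - 2*exp(2*t) + 3*exp(4*t)/2

Divide through by 3: u'' - 4u' = 8*exp(2*t).
Characteristic equation r² - 4r = 0 factors as (r - 4)r = 0, so r = 4, 0.
Hence u_h = C1*exp(4*t) + C2.
Try u_p = A*exp(2*t). Substituting into the equation and dividing by exp(2*t) gives A = -2, so u_p = -2*exp(2*t).
General solution: u = C2 - 2*exp(2*t) + C1*exp(4*t).
Apply the initial conditions: u(0) = -2 + C1 + C2 = -1 and u'(0) = -4 + 4*C1 = 2. Solving gives C1 = 3/2, C2 = -1/2.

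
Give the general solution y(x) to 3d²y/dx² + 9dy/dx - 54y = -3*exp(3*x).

y = C1*exp(-6*x) + C2*exp(3*x) - x*exp(3*x)/9

Divide through by 3: y'' + 3y' - 18y = -exp(3*x).
Characteristic equation r² + 3r - 18 = 0 factors as (r + 6)(r - 3) = 0, so r = -6, 3.
Hence y_h = C1*exp(-6*x) + C2*exp(3*x).
Since exp(3*x) solves the homogeneous equation (r = 3 is a root of multiplicity 1), multiply the trial by x. Try y_p = A*x*exp(3*x). Substituting into the equation and dividing by exp(3*x) gives A = -1/9, so y_p = -x*exp(3*x)/9.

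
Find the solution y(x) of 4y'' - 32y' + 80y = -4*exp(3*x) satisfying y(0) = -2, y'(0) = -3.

Divide through by 4: y'' - 8y' + 20y = -exp(3*x).
Characteristic equation r² - 8r + 20 = 0 has discriminant (-8)² - 4·(20) = -16 < 0, so r = 4 ± 2i.
Hence y_h = C1*cos(2*x)*exp(4*x) + C2*exp(4*x)*sin(2*x).
Try y_p = A*exp(3*x). Substituting into the equation and dividing by exp(3*x) gives A = -1/5, so y_p = -exp(3*x)/5.
General solution: y = -exp(3*x)/5 + C1*cos(2*x)*exp(4*x) + C2*exp(4*x)*sin(2*x).
Apply the initial conditions: y(0) = -1/5 + C1 = -2 and y'(0) = -3/5 + 2*C2 + 4*C1 = -3. Solving gives C1 = -9/5, C2 = 12/5.

y = -exp(3*x)/5 - 9*cos(2*x)*exp(4*x)/5 + 12*exp(4*x)*sin(2*x)/5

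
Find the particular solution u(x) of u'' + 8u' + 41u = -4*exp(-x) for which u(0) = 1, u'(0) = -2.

u = -2*exp(-x)/17 + 8*exp(-4*x)*sin(5*x)/17 + 19*cos(5*x)*exp(-4*x)/17

Characteristic equation r² + 8r + 41 = 0 has discriminant (8)² - 4·(41) = -100 < 0, so r = -4 ± 5i.
Hence u_h = C1*cos(5*x)*exp(-4*x) + C2*exp(-4*x)*sin(5*x).
Try u_p = A*exp(-x). Substituting into the equation and dividing by exp(-x) gives A = -2/17, so u_p = -2*exp(-x)/17.
General solution: u = -2*exp(-x)/17 + C1*cos(5*x)*exp(-4*x) + C2*exp(-4*x)*sin(5*x).
Apply the initial conditions: u(0) = -2/17 + C1 = 1 and u'(0) = 2/17 - 4*C1 + 5*C2 = -2. Solving gives C1 = 19/17, C2 = 8/17.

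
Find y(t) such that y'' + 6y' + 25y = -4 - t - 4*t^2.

Characteristic equation r² + 6r + 25 = 0 has discriminant (6)² - 4·(25) = -64 < 0, so r = -3 ± 4i.
Hence y_h = C1*cos(4*t)*exp(-3*t) + C2*exp(-3*t)*sin(4*t).
For the particular solution try y_p = A0 + A1*t + A2*t^2. Substituting and matching coefficients of each power of t gives A0 = -2438/15625, A1 = 23/625, A2 = -4/25, so y_p = -2438/15625 - 4*t^2/25 + 23*t/625.

y = -2438/15625 - 4*t**2/25 + 23*t/625 + C1*cos(4*t)*exp(-3*t) + C2*exp(-3*t)*sin(4*t)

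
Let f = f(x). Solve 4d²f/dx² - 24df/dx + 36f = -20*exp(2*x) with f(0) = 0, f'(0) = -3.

f = -5*exp(2*x) + 5*exp(3*x) - 8*x*exp(3*x)

Divide through by 4: f'' - 6f' + 9f = -5*exp(2*x).
Characteristic equation r² - 6r + 9 = 0 has discriminant (-6)² - 4·(9) = 0, so r = 3 is a repeated root.
Hence f_h = (C1 + C2*x)*exp(3*x).
Try f_p = A*exp(2*x). Substituting into the equation and dividing by exp(2*x) gives A = -5, so f_p = -5*exp(2*x).
General solution: f = -5*exp(2*x) + C1*exp(3*x) + C2*x*exp(3*x).
Apply the initial conditions: f(0) = -5 + C1 = 0 and f'(0) = -10 + C2 + 3*C1 = -3. Solving gives C1 = 5, C2 = -8.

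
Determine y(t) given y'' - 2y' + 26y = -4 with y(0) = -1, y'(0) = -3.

Characteristic equation r² - 2r + 26 = 0 has discriminant (-2)² - 4·(26) = -100 < 0, so r = 1 ± 5i.
Hence y_h = C1*cos(5*t)*exp(t) + C2*exp(t)*sin(5*t).
For the particular solution try y_p = A0. Substituting and matching coefficients of each power of t gives A0 = -2/13, so y_p = -2/13.
General solution: y = -2/13 + C1*cos(5*t)*exp(t) + C2*exp(t)*sin(5*t).
Apply the initial conditions: y(0) = -2/13 + C1 = -1 and y'(0) = C1 + 5*C2 = -3. Solving gives C1 = -11/13, C2 = -28/65.

y = -2/13 - 28*exp(t)*sin(5*t)/65 - 11*cos(5*t)*exp(t)/13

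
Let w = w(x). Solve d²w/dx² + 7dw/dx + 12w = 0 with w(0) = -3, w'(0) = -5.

Characteristic equation r² + 7r + 12 = 0 factors as (r + 3)(r + 4) = 0, so r = -3, -4.
Hence w_h = C1*exp(-3*x) + C2*exp(-4*x).
Apply the initial conditions: w(0) = C1 + C2 = -3 and w'(0) = -4*C2 - 3*C1 = -5. Solving gives C1 = -17, C2 = 14.

w = -17*exp(-3*x) + 14*exp(-4*x)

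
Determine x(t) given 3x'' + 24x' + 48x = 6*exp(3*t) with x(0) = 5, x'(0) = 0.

x = 2*exp(3*t)/49 + 243*exp(-4*t)/49 + 138*t*exp(-4*t)/7

Divide through by 3: x'' + 8x' + 16x = 2*exp(3*t).
Characteristic equation r² + 8r + 16 = 0 has discriminant (8)² - 4·(16) = 0, so r = -4 is a repeated root.
Hence x_h = (C1 + C2*t)*exp(-4*t).
Try x_p = A*exp(3*t). Substituting into the equation and dividing by exp(3*t) gives A = 2/49, so x_p = 2*exp(3*t)/49.
General solution: x = 2*exp(3*t)/49 + C1*exp(-4*t) + C2*t*exp(-4*t).
Apply the initial conditions: x(0) = 2/49 + C1 = 5 and x'(0) = 6/49 + C2 - 4*C1 = 0. Solving gives C1 = 243/49, C2 = 138/7.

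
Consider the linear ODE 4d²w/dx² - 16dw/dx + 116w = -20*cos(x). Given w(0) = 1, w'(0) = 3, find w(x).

Divide through by 4: w'' - 4w' + 29w = -5*cos(x).
Characteristic equation r² - 4r + 29 = 0 has discriminant (-4)² - 4·(29) = -100 < 0, so r = 2 ± 5i.
Hence w_h = C1*cos(5*x)*exp(2*x) + C2*exp(2*x)*sin(5*x).
Try w_p = A*cos(x) + B*sin(x). Substituting and equating the coefficients of cos(x) and sin(x) gives A = -7/40, B = 1/40, so w_p = -7*cos(x)/40 + sin(x)/40.
General solution: w = -7*cos(x)/40 + sin(x)/40 + C1*cos(5*x)*exp(2*x) + C2*exp(2*x)*sin(5*x).
Apply the initial conditions: w(0) = -7/40 + C1 = 1 and w'(0) = 1/40 + 2*C1 + 5*C2 = 3. Solving gives C1 = 47/40, C2 = 1/8.

w = -7*cos(x)/40 + sin(x)/40 + exp(2*x)*sin(5*x)/8 + 47*cos(5*x)*exp(2*x)/40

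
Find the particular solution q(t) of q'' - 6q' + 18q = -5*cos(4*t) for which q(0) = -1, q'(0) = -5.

q = -cos(4*t)/58 + 6*sin(4*t)/29 - 167*exp(3*t)*sin(3*t)/174 - 57*cos(3*t)*exp(3*t)/58

Characteristic equation r² - 6r + 18 = 0 has discriminant (-6)² - 4·(18) = -36 < 0, so r = 3 ± 3i.
Hence q_h = C1*cos(3*t)*exp(3*t) + C2*exp(3*t)*sin(3*t).
Try q_p = A*cos(4*t) + B*sin(4*t). Substituting and equating the coefficients of cos(4t) and sin(4t) gives A = -1/58, B = 6/29, so q_p = -cos(4*t)/58 + 6*sin(4*t)/29.
General solution: q = -cos(4*t)/58 + 6*sin(4*t)/29 + C1*cos(3*t)*exp(3*t) + C2*exp(3*t)*sin(3*t).
Apply the initial conditions: q(0) = -1/58 + C1 = -1 and q'(0) = 24/29 + 3*C1 + 3*C2 = -5. Solving gives C1 = -57/58, C2 = -167/174.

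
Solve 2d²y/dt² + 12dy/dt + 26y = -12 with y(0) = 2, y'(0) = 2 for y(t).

y = -6/13 + 32*cos(2*t)*exp(-3*t)/13 + 61*exp(-3*t)*sin(2*t)/13

Divide through by 2: y'' + 6y' + 13y = -6.
Characteristic equation r² + 6r + 13 = 0 has discriminant (6)² - 4·(13) = -16 < 0, so r = -3 ± 2i.
Hence y_h = C1*cos(2*t)*exp(-3*t) + C2*exp(-3*t)*sin(2*t).
For the particular solution try y_p = A0. Substituting and matching coefficients of each power of t gives A0 = -6/13, so y_p = -6/13.
General solution: y = -6/13 + C1*cos(2*t)*exp(-3*t) + C2*exp(-3*t)*sin(2*t).
Apply the initial conditions: y(0) = -6/13 + C1 = 2 and y'(0) = -3*C1 + 2*C2 = 2. Solving gives C1 = 32/13, C2 = 61/13.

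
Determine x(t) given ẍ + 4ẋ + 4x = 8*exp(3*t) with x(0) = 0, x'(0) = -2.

Characteristic equation r² + 4r + 4 = 0 has discriminant (4)² - 4·(4) = 0, so r = -2 is a repeated root.
Hence x_h = (C1 + C2*t)*exp(-2*t).
Try x_p = A*exp(3*t). Substituting into the equation and dividing by exp(3*t) gives A = 8/25, so x_p = 8*exp(3*t)/25.
General solution: x = 8*exp(3*t)/25 + C1*exp(-2*t) + C2*t*exp(-2*t).
Apply the initial conditions: x(0) = 8/25 + C1 = 0 and x'(0) = 24/25 + C2 - 2*C1 = -2. Solving gives C1 = -8/25, C2 = -18/5.

x = -8*exp(-2*t)/25 + 8*exp(3*t)/25 - 18*t*exp(-2*t)/5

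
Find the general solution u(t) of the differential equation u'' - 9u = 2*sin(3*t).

Characteristic equation r² - 9 = 0 factors as (r - 3)(r + 3) = 0, so r = 3, -3.
Hence u_h = C1*exp(3*t) + C2*exp(-3*t).
Try u_p = A*cos(3*t) + B*sin(3*t). Substituting and equating the coefficients of cos(3t) and sin(3t) gives A = 0, B = -1/9, so u_p = -sin(3*t)/9.

u = -sin(3*t)/9 + C1*exp(3*t) + C2*exp(-3*t)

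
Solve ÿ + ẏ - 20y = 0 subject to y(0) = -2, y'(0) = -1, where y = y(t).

Characteristic equation r² + r - 20 = 0 factors as (r + 5)(r - 4) = 0, so r = -5, 4.
Hence y_h = C1*exp(-5*t) + C2*exp(4*t).
Apply the initial conditions: y(0) = C1 + C2 = -2 and y'(0) = -5*C1 + 4*C2 = -1. Solving gives C1 = -7/9, C2 = -11/9.

y = -11*exp(4*t)/9 - 7*exp(-5*t)/9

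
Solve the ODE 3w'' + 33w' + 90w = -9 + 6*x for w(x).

w = -28/225 + x/15 + C1*exp(-6*x) + C2*exp(-5*x)

Divide through by 3: w'' + 11w' + 30w = -3 + 2*x.
Characteristic equation r² + 11r + 30 = 0 factors as (r + 6)(r + 5) = 0, so r = -6, -5.
Hence w_h = C1*exp(-6*x) + C2*exp(-5*x).
For the particular solution try w_p = A0 + A1*x. Substituting and matching coefficients of each power of x gives A0 = -28/225, A1 = 1/15, so w_p = -28/225 + x/15.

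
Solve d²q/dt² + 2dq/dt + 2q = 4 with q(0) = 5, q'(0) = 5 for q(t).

q = 2 + 3*cos(t)*exp(-t) + 8*exp(-t)*sin(t)

Characteristic equation r² + 2r + 2 = 0 has discriminant (2)² - 4·(2) = -4 < 0, so r = -1 ± i.
Hence q_h = C1*cos(t)*exp(-t) + C2*exp(-t)*sin(t).
For the particular solution try q_p = A0. Substituting and matching coefficients of each power of t gives A0 = 2, so q_p = 2.
General solution: q = 2 + C1*cos(t)*exp(-t) + C2*exp(-t)*sin(t).
Apply the initial conditions: q(0) = 2 + C1 = 5 and q'(0) = C2 - C1 = 5. Solving gives C1 = 3, C2 = 8.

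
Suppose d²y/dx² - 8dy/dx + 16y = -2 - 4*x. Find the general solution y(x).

y = -1/4 - x/4 + C1*exp(4*x) + C2*x*exp(4*x)

Characteristic equation r² - 8r + 16 = 0 has discriminant (-8)² - 4·(16) = 0, so r = 4 is a repeated root.
Hence y_h = (C1 + C2*x)*exp(4*x).
For the particular solution try y_p = A0 + A1*x. Substituting and matching coefficients of each power of x gives A0 = -1/4, A1 = -1/4, so y_p = -1/4 - x/4.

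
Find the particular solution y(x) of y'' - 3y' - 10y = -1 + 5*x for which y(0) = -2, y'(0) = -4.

y = 1/4 - 31*exp(-2*x)/28 - 8*exp(5*x)/7 - x/2

Characteristic equation r² - 3r - 10 = 0 factors as (r + 2)(r - 5) = 0, so r = -2, 5.
Hence y_h = C1*exp(-2*x) + C2*exp(5*x).
For the particular solution try y_p = A0 + A1*x. Substituting and matching coefficients of each power of x gives A0 = 1/4, A1 = -1/2, so y_p = 1/4 - x/2.
General solution: y = 1/4 - x/2 + C1*exp(-2*x) + C2*exp(5*x).
Apply the initial conditions: y(0) = 1/4 + C1 + C2 = -2 and y'(0) = -1/2 - 2*C1 + 5*C2 = -4. Solving gives C1 = -31/28, C2 = -8/7.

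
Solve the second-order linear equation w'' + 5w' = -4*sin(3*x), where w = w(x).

Characteristic equation r² + 5r = 0 factors as (r + 5)r = 0, so r = -5, 0.
Hence w_h = C1*exp(-5*x) + C2.
Try w_p = A*cos(3*x) + B*sin(3*x). Substituting and equating the coefficients of cos(3x) and sin(3x) gives A = 10/51, B = 2/17, so w_p = 2*sin(3*x)/17 + 10*cos(3*x)/51.

w = C2 + 2*sin(3*x)/17 + 10*cos(3*x)/51 + C1*exp(-5*x)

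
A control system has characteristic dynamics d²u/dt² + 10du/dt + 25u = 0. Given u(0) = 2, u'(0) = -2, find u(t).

u = 2*exp(-5*t) + 8*t*exp(-5*t)

Characteristic equation r² + 10r + 25 = 0 has discriminant (10)² - 4·(25) = 0, so r = -5 is a repeated root.
Hence u_h = (C1 + C2*t)*exp(-5*t).
Apply the initial conditions: u(0) = C1 = 2 and u'(0) = C2 - 5*C1 = -2. Solving gives C1 = 2, C2 = 8.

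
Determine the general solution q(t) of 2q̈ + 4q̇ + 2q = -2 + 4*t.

q = -5 + 2*t + C1*exp(-t) + C2*t*exp(-t)

Divide through by 2: q'' + 2q' + q = -1 + 2*t.
Characteristic equation r² + 2r + 1 = 0 has discriminant (2)² - 4·(1) = 0, so r = -1 is a repeated root.
Hence q_h = (C1 + C2*t)*exp(-t).
For the particular solution try q_p = A0 + A1*t. Substituting and matching coefficients of each power of t gives A0 = -5, A1 = 2, so q_p = -5 + 2*t.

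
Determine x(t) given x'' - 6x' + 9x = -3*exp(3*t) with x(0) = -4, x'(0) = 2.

Characteristic equation r² - 6r + 9 = 0 has discriminant (-6)² - 4·(9) = 0, so r = 3 is a repeated root.
Hence x_h = (C1 + C2*t)*exp(3*t).
Since exp(3*t) solves the homogeneous equation (r = 3 is a root of multiplicity 2), multiply the trial by t^2. Try x_p = A*t^2*exp(3*t). Substituting into the equation and dividing by exp(3*t) gives A = -3/2, so x_p = -3*t^2*exp(3*t)/2.
General solution: x = C1*exp(3*t) - 3*t^2*exp(3*t)/2 + C2*t*exp(3*t).
Apply the initial conditions: x(0) = C1 = -4 and x'(0) = C2 + 3*C1 = 2. Solving gives C1 = -4, C2 = 14.

x = -4*exp(3*t) + 14*t*exp(3*t) - 3*t**2*exp(3*t)/2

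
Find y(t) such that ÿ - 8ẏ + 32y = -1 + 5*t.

y = 1/128 + 5*t/32 + C1*cos(4*t)*exp(4*t) + C2*exp(4*t)*sin(4*t)

Characteristic equation r² - 8r + 32 = 0 has discriminant (-8)² - 4·(32) = -64 < 0, so r = 4 ± 4i.
Hence y_h = C1*cos(4*t)*exp(4*t) + C2*exp(4*t)*sin(4*t).
For the particular solution try y_p = A0 + A1*t. Substituting and matching coefficients of each power of t gives A0 = 1/128, A1 = 5/32, so y_p = 1/128 + 5*t/32.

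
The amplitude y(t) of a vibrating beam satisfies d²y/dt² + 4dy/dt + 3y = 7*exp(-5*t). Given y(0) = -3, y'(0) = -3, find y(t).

Characteristic equation r² + 4r + 3 = 0 factors as (r + 1)(r + 3) = 0, so r = -1, -3.
Hence y_h = C1*exp(-t) + C2*exp(-3*t).
Try y_p = A*exp(-5*t). Substituting into the equation and dividing by exp(-5*t) gives A = 7/8, so y_p = 7*exp(-5*t)/8.
General solution: y = 7*exp(-5*t)/8 + C1*exp(-t) + C2*exp(-3*t).
Apply the initial conditions: y(0) = 7/8 + C1 + C2 = -3 and y'(0) = -35/8 - C1 - 3*C2 = -3. Solving gives C1 = -41/8, C2 = 5/4.

y = -41*exp(-t)/8 + 5*exp(-3*t)/4 + 7*exp(-5*t)/8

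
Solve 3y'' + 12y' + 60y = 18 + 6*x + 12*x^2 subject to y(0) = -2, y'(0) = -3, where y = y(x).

y = 69/250 + x**2/5 + x/50 - 1893*exp(-2*x)*sin(4*x)/1000 - 569*cos(4*x)*exp(-2*x)/250

Divide through by 3: y'' + 4y' + 20y = 6 + 2*x + 4*x^2.
Characteristic equation r² + 4r + 20 = 0 has discriminant (4)² - 4·(20) = -64 < 0, so r = -2 ± 4i.
Hence y_h = C1*cos(4*x)*exp(-2*x) + C2*exp(-2*x)*sin(4*x).
For the particular solution try y_p = A0 + A1*x + A2*x^2. Substituting and matching coefficients of each power of x gives A0 = 69/250, A1 = 1/50, A2 = 1/5, so y_p = 69/250 + x^2/5 + x/50.
General solution: y = 69/250 + x^2/5 + x/50 + C1*cos(4*x)*exp(-2*x) + C2*exp(-2*x)*sin(4*x).
Apply the initial conditions: y(0) = 69/250 + C1 = -2 and y'(0) = 1/50 - 2*C1 + 4*C2 = -3. Solving gives C1 = -569/250, C2 = -1893/1000.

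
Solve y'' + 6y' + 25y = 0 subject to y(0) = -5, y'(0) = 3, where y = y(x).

y = -5*cos(4*x)*exp(-3*x) - 3*exp(-3*x)*sin(4*x)

Characteristic equation r² + 6r + 25 = 0 has discriminant (6)² - 4·(25) = -64 < 0, so r = -3 ± 4i.
Hence y_h = C1*cos(4*x)*exp(-3*x) + C2*exp(-3*x)*sin(4*x).
Apply the initial conditions: y(0) = C1 = -5 and y'(0) = -3*C1 + 4*C2 = 3. Solving gives C1 = -5, C2 = -3.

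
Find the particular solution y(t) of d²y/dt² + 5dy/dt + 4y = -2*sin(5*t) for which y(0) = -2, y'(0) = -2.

y = -45*exp(-t)/13 + 21*sin(5*t)/533 + 25*cos(5*t)/533 + 58*exp(-4*t)/41

Characteristic equation r² + 5r + 4 = 0 factors as (r + 1)(r + 4) = 0, so r = -1, -4.
Hence y_h = C1*exp(-t) + C2*exp(-4*t).
Try y_p = A*cos(5*t) + B*sin(5*t). Substituting and equating the coefficients of cos(5t) and sin(5t) gives A = 25/533, B = 21/533, so y_p = 21*sin(5*t)/533 + 25*cos(5*t)/533.
General solution: y = 21*sin(5*t)/533 + 25*cos(5*t)/533 + C1*exp(-t) + C2*exp(-4*t).
Apply the initial conditions: y(0) = 25/533 + C1 + C2 = -2 and y'(0) = 105/533 - C1 - 4*C2 = -2. Solving gives C1 = -45/13, C2 = 58/41.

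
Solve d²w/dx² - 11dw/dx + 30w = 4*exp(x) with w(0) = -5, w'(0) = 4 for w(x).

w = -35*exp(5*x) + exp(x)/5 + 149*exp(6*x)/5

Characteristic equation r² - 11r + 30 = 0 factors as (r - 5)(r - 6) = 0, so r = 5, 6.
Hence w_h = C1*exp(5*x) + C2*exp(6*x).
Try w_p = A*exp(x). Substituting into the equation and dividing by exp(x) gives A = 1/5, so w_p = exp(x)/5.
General solution: w = exp(x)/5 + C1*exp(5*x) + C2*exp(6*x).
Apply the initial conditions: w(0) = 1/5 + C1 + C2 = -5 and w'(0) = 1/5 + 5*C1 + 6*C2 = 4. Solving gives C1 = -35, C2 = 149/5.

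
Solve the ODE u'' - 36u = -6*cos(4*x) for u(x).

u = 3*cos(4*x)/26 + C1*exp(-6*x) + C2*exp(6*x)

Characteristic equation r² - 36 = 0 factors as (r + 6)(r - 6) = 0, so r = -6, 6.
Hence u_h = C1*exp(-6*x) + C2*exp(6*x).
Try u_p = A*cos(4*x) + B*sin(4*x). Substituting and equating the coefficients of cos(4x) and sin(4x) gives A = 3/26, B = 0, so u_p = 3*cos(4*x)/26.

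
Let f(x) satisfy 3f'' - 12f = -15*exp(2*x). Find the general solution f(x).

f = C1*exp(2*x) + C2*exp(-2*x) - 5*x*exp(2*x)/4

Divide through by 3: f'' - 4f = -5*exp(2*x).
Characteristic equation r² - 4 = 0 factors as (r - 2)(r + 2) = 0, so r = 2, -2.
Hence f_h = C1*exp(2*x) + C2*exp(-2*x).
Since exp(2*x) solves the homogeneous equation (r = 2 is a root of multiplicity 1), multiply the trial by x. Try f_p = A*x*exp(2*x). Substituting into the equation and dividing by exp(2*x) gives A = -5/4, so f_p = -5*x*exp(2*x)/4.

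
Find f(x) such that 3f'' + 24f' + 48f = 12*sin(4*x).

Divide through by 3: f'' + 8f' + 16f = 4*sin(4*x).
Characteristic equation r² + 8r + 16 = 0 has discriminant (8)² - 4·(16) = 0, so r = -4 is a repeated root.
Hence f_h = (C1 + C2*x)*exp(-4*x).
Try f_p = A*cos(4*x) + B*sin(4*x). Substituting and equating the coefficients of cos(4x) and sin(4x) gives A = -1/8, B = 0, so f_p = -cos(4*x)/8.

f = -cos(4*x)/8 + C1*exp(-4*x) + C2*x*exp(-4*x)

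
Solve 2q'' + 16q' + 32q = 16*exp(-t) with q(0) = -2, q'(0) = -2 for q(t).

Divide through by 2: q'' + 8q' + 16q = 8*exp(-t).
Characteristic equation r² + 8r + 16 = 0 has discriminant (8)² - 4·(16) = 0, so r = -4 is a repeated root.
Hence q_h = (C1 + C2*t)*exp(-4*t).
Try q_p = A*exp(-t). Substituting into the equation and dividing by exp(-t) gives A = 8/9, so q_p = 8*exp(-t)/9.
General solution: q = 8*exp(-t)/9 + C1*exp(-4*t) + C2*t*exp(-4*t).
Apply the initial conditions: q(0) = 8/9 + C1 = -2 and q'(0) = -8/9 + C2 - 4*C1 = -2. Solving gives C1 = -26/9, C2 = -38/3.

q = -26*exp(-4*t)/9 + 8*exp(-t)/9 - 38*t*exp(-4*t)/3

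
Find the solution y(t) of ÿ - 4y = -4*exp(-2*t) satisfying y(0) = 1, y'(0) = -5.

Characteristic equation r² - 4 = 0 factors as (r - 2)(r + 2) = 0, so r = 2, -2.
Hence y_h = C1*exp(2*t) + C2*exp(-2*t).
Since exp(-2*t) solves the homogeneous equation (r = -2 is a root of multiplicity 1), multiply the trial by t. Try y_p = A*t*exp(-2*t). Substituting into the equation and dividing by exp(-2*t) gives A = 1, so y_p = t*exp(-2*t).
General solution: y = C1*exp(2*t) + C2*exp(-2*t) + t*exp(-2*t).
Apply the initial conditions: y(0) = C1 + C2 = 1 and y'(0) = 1 - 2*C2 + 2*C1 = -5. Solving gives C1 = -1, C2 = 2.

y = -exp(2*t) + 2*exp(-2*t) + t*exp(-2*t)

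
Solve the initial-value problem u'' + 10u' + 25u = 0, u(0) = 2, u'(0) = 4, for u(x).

u = 2*exp(-5*x) + 14*x*exp(-5*x)

Characteristic equation r² + 10r + 25 = 0 has discriminant (10)² - 4·(25) = 0, so r = -5 is a repeated root.
Hence u_h = (C1 + C2*x)*exp(-5*x).
Apply the initial conditions: u(0) = C1 = 2 and u'(0) = C2 - 5*C1 = 4. Solving gives C1 = 2, C2 = 14.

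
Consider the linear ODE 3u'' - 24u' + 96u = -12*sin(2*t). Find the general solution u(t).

u = -7*sin(2*t)/65 - 4*cos(2*t)/65 + C1*cos(4*t)*exp(4*t) + C2*exp(4*t)*sin(4*t)

Divide through by 3: u'' - 8u' + 32u = -4*sin(2*t).
Characteristic equation r² - 8r + 32 = 0 has discriminant (-8)² - 4·(32) = -64 < 0, so r = 4 ± 4i.
Hence u_h = C1*cos(4*t)*exp(4*t) + C2*exp(4*t)*sin(4*t).
Try u_p = A*cos(2*t) + B*sin(2*t). Substituting and equating the coefficients of cos(2t) and sin(2t) gives A = -4/65, B = -7/65, so u_p = -7*sin(2*t)/65 - 4*cos(2*t)/65.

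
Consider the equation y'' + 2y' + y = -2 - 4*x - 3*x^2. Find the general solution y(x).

Characteristic equation r² + 2r + 1 = 0 has discriminant (2)² - 4·(1) = 0, so r = -1 is a repeated root.
Hence y_h = (C1 + C2*x)*exp(-x).
For the particular solution try y_p = A0 + A1*x + A2*x^2. Substituting and matching coefficients of each power of x gives A0 = -12, A1 = 8, A2 = -3, so y_p = -12 - 3*x^2 + 8*x.

y = -12 - 3*x**2 + 8*x + C1*exp(-x) + C2*x*exp(-x)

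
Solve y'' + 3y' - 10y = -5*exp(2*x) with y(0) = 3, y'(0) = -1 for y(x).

Characteristic equation r² + 3r - 10 = 0 factors as (r + 5)(r - 2) = 0, so r = -5, 2.
Hence y_h = C1*exp(-5*x) + C2*exp(2*x).
Since exp(2*x) solves the homogeneous equation (r = 2 is a root of multiplicity 1), multiply the trial by x. Try y_p = A*x*exp(2*x). Substituting into the equation and dividing by exp(2*x) gives A = -5/7, so y_p = -5*x*exp(2*x)/7.
General solution: y = C1*exp(-5*x) + C2*exp(2*x) - 5*x*exp(2*x)/7.
Apply the initial conditions: y(0) = C1 + C2 = 3 and y'(0) = -5/7 - 5*C1 + 2*C2 = -1. Solving gives C1 = 44/49, C2 = 103/49.

y = 44*exp(-5*x)/49 + 103*exp(2*x)/49 - 5*x*exp(2*x)/7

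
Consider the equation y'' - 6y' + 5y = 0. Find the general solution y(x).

Characteristic equation r² - 6r + 5 = 0 factors as (r - 1)(r - 5) = 0, so r = 1, 5.
Hence y_h = C1*exp(x) + C2*exp(5*x).

y = C1*exp(x) + C2*exp(5*x)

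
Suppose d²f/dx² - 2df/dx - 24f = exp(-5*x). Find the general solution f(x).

Characteristic equation r² - 2r - 24 = 0 factors as (r - 6)(r + 4) = 0, so r = 6, -4.
Hence f_h = C1*exp(6*x) + C2*exp(-4*x).
Try f_p = A*exp(-5*x). Substituting into the equation and dividing by exp(-5*x) gives A = 1/11, so f_p = exp(-5*x)/11.

f = exp(-5*x)/11 + C1*exp(6*x) + C2*exp(-4*x)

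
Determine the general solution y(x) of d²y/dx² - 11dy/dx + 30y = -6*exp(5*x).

Characteristic equation r² - 11r + 30 = 0 factors as (r - 5)(r - 6) = 0, so r = 5, 6.
Hence y_h = C1*exp(5*x) + C2*exp(6*x).
Since exp(5*x) solves the homogeneous equation (r = 5 is a root of multiplicity 1), multiply the trial by x. Try y_p = A*x*exp(5*x). Substituting into the equation and dividing by exp(5*x) gives A = 6, so y_p = 6*x*exp(5*x).

y = C1*exp(5*x) + C2*exp(6*x) + 6*x*exp(5*x)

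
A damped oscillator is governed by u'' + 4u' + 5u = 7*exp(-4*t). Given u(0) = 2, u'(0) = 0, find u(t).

Characteristic equation r² + 4r + 5 = 0 has discriminant (4)² - 4·(5) = -4 < 0, so r = -2 ± i.
Hence u_h = C1*cos(t)*exp(-2*t) + C2*exp(-2*t)*sin(t).
Try u_p = A*exp(-4*t). Substituting into the equation and dividing by exp(-4*t) gives A = 7/5, so u_p = 7*exp(-4*t)/5.
General solution: u = 7*exp(-4*t)/5 + C1*cos(t)*exp(-2*t) + C2*exp(-2*t)*sin(t).
Apply the initial conditions: u(0) = 7/5 + C1 = 2 and u'(0) = -28/5 + C2 - 2*C1 = 0. Solving gives C1 = 3/5, C2 = 34/5.

u = 7*exp(-4*t)/5 + 3*cos(t)*exp(-2*t)/5 + 34*exp(-2*t)*sin(t)/5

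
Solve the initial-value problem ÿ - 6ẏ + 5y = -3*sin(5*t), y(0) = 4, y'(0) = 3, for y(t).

y = -13*exp(5*t)/40 - 9*cos(5*t)/130 + 3*sin(5*t)/65 + 457*exp(t)/104

Characteristic equation r² - 6r + 5 = 0 factors as (r - 1)(r - 5) = 0, so r = 1, 5.
Hence y_h = C1*exp(t) + C2*exp(5*t).
Try y_p = A*cos(5*t) + B*sin(5*t). Substituting and equating the coefficients of cos(5t) and sin(5t) gives A = -9/130, B = 3/65, so y_p = -9*cos(5*t)/130 + 3*sin(5*t)/65.
General solution: y = -9*cos(5*t)/130 + 3*sin(5*t)/65 + C1*exp(t) + C2*exp(5*t).
Apply the initial conditions: y(0) = -9/130 + C1 + C2 = 4 and y'(0) = 3/13 + C1 + 5*C2 = 3. Solving gives C1 = 457/104, C2 = -13/40.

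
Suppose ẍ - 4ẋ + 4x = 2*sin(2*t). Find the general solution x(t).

x = cos(2*t)/4 + C1*exp(2*t) + C2*t*exp(2*t)

Characteristic equation r² - 4r + 4 = 0 has discriminant (-4)² - 4·(4) = 0, so r = 2 is a repeated root.
Hence x_h = (C1 + C2*t)*exp(2*t).
Try x_p = A*cos(2*t) + B*sin(2*t). Substituting and equating the coefficients of cos(2t) and sin(2t) gives A = 1/4, B = 0, so x_p = cos(2*t)/4.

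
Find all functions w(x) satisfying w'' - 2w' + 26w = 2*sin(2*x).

Characteristic equation r² - 2r + 26 = 0 has discriminant (-2)² - 4·(26) = -100 < 0, so r = 1 ± 5i.
Hence w_h = C1*cos(5*x)*exp(x) + C2*exp(x)*sin(5*x).
Try w_p = A*cos(2*x) + B*sin(2*x). Substituting and equating the coefficients of cos(2x) and sin(2x) gives A = 2/125, B = 11/125, so w_p = 2*cos(2*x)/125 + 11*sin(2*x)/125.

w = 2*cos(2*x)/125 + 11*sin(2*x)/125 + C1*cos(5*x)*exp(x) + C2*exp(x)*sin(5*x)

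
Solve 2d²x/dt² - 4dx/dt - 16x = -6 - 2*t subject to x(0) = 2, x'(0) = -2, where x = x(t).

x = 11/32 + t/8 + 19*exp(4*t)/96 + 35*exp(-2*t)/24

Divide through by 2: x'' - 2x' - 8x = -3 - t.
Characteristic equation r² - 2r - 8 = 0 factors as (r - 4)(r + 2) = 0, so r = 4, -2.
Hence x_h = C1*exp(4*t) + C2*exp(-2*t).
For the particular solution try x_p = A0 + A1*t. Substituting and matching coefficients of each power of t gives A0 = 11/32, A1 = 1/8, so x_p = 11/32 + t/8.
General solution: x = 11/32 + t/8 + C1*exp(4*t) + C2*exp(-2*t).
Apply the initial conditions: x(0) = 11/32 + C1 + C2 = 2 and x'(0) = 1/8 - 2*C2 + 4*C1 = -2. Solving gives C1 = 19/96, C2 = 35/24.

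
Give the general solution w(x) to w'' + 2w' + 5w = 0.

Characteristic equation r² + 2r + 5 = 0 has discriminant (2)² - 4·(5) = -16 < 0, so r = -1 ± 2i.
Hence w_h = C1*cos(2*x)*exp(-x) + C2*exp(-x)*sin(2*x).

w = C1*cos(2*x)*exp(-x) + C2*exp(-x)*sin(2*x)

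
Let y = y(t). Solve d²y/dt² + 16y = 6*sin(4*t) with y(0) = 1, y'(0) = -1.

Characteristic equation r² + 16 = 0 has discriminant (0)² - 4·(16) = -64 < 0, so r = ± 4i.
Hence y_h = C1*cos(4*t) + C2*sin(4*t).
Since ±4i are characteristic roots, multiply the trial by t. Try y_p = t*(A*cos(4*t) + B*sin(4*t)). Substituting and equating the coefficients of cos(4t) and sin(4t) gives A = -3/4, B = 0, so y_p = -3*t*cos(4*t)/4.
General solution: y = C1*cos(4*t) + C2*sin(4*t) - 3*t*cos(4*t)/4.
Apply the initial conditions: y(0) = C1 = 1 and y'(0) = -3/4 + 4*C2 = -1. Solving gives C1 = 1, C2 = -1/16.

y = -sin(4*t)/16 - 3*t*cos(4*t)/4 + cos(4*t)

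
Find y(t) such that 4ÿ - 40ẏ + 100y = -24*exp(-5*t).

Divide through by 4: y'' - 10y' + 25y = -6*exp(-5*t).
Characteristic equation r² - 10r + 25 = 0 has discriminant (-10)² - 4·(25) = 0, so r = 5 is a repeated root.
Hence y_h = (C1 + C2*t)*exp(5*t).
Try y_p = A*exp(-5*t). Substituting into the equation and dividing by exp(-5*t) gives A = -3/50, so y_p = -3*exp(-5*t)/50.

y = -3*exp(-5*t)/50 + C1*exp(5*t) + C2*t*exp(5*t)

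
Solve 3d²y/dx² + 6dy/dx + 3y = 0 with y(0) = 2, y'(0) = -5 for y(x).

y = 2*exp(-x) - 3*x*exp(-x)

Divide through by 3: y'' + 2y' + y = 0.
Characteristic equation r² + 2r + 1 = 0 has discriminant (2)² - 4·(1) = 0, so r = -1 is a repeated root.
Hence y_h = (C1 + C2*x)*exp(-x).
Apply the initial conditions: y(0) = C1 = 2 and y'(0) = C2 - C1 = -5. Solving gives C1 = 2, C2 = -3.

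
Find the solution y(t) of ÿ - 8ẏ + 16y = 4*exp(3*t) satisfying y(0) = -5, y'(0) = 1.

y = -9*exp(4*t) + 4*exp(3*t) + 25*t*exp(4*t)

Characteristic equation r² - 8r + 16 = 0 has discriminant (-8)² - 4·(16) = 0, so r = 4 is a repeated root.
Hence y_h = (C1 + C2*t)*exp(4*t).
Try y_p = A*exp(3*t). Substituting into the equation and dividing by exp(3*t) gives A = 4, so y_p = 4*exp(3*t).
General solution: y = 4*exp(3*t) + C1*exp(4*t) + C2*t*exp(4*t).
Apply the initial conditions: y(0) = 4 + C1 = -5 and y'(0) = 12 + C2 + 4*C1 = 1. Solving gives C1 = -9, C2 = 25.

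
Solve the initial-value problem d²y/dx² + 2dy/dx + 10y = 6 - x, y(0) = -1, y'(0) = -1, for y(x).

y = 31/50 - x/10 - 81*cos(3*x)*exp(-x)/50 - 21*exp(-x)*sin(3*x)/25

Characteristic equation r² + 2r + 10 = 0 has discriminant (2)² - 4·(10) = -36 < 0, so r = -1 ± 3i.
Hence y_h = C1*cos(3*x)*exp(-x) + C2*exp(-x)*sin(3*x).
For the particular solution try y_p = A0 + A1*x. Substituting and matching coefficients of each power of x gives A0 = 31/50, A1 = -1/10, so y_p = 31/50 - x/10.
General solution: y = 31/50 - x/10 + C1*cos(3*x)*exp(-x) + C2*exp(-x)*sin(3*x).
Apply the initial conditions: y(0) = 31/50 + C1 = -1 and y'(0) = -1/10 - C1 + 3*C2 = -1. Solving gives C1 = -81/50, C2 = -21/25.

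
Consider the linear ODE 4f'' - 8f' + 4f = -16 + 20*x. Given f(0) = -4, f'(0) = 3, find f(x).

f = 6 - 10*exp(x) + 5*x + 8*x*exp(x)

Divide through by 4: f'' - 2f' + f = -4 + 5*x.
Characteristic equation r² - 2r + 1 = 0 has discriminant (-2)² - 4·(1) = 0, so r = 1 is a repeated root.
Hence f_h = (C1 + C2*x)*exp(x).
For the particular solution try f_p = A0 + A1*x. Substituting and matching coefficients of each power of x gives A0 = 6, A1 = 5, so f_p = 6 + 5*x.
General solution: f = 6 + 5*x + C1*exp(x) + C2*x*exp(x).
Apply the initial conditions: f(0) = 6 + C1 = -4 and f'(0) = 5 + C1 + C2 = 3. Solving gives C1 = -10, C2 = 8.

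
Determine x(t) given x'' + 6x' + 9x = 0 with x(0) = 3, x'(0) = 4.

Characteristic equation r² + 6r + 9 = 0 has discriminant (6)² - 4·(9) = 0, so r = -3 is a repeated root.
Hence x_h = (C1 + C2*t)*exp(-3*t).
Apply the initial conditions: x(0) = C1 = 3 and x'(0) = C2 - 3*C1 = 4. Solving gives C1 = 3, C2 = 13.

x = 3*exp(-3*t) + 13*t*exp(-3*t)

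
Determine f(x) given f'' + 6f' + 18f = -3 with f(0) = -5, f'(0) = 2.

f = -1/6 - 29*cos(3*x)*exp(-3*x)/6 - 25*exp(-3*x)*sin(3*x)/6

Characteristic equation r² + 6r + 18 = 0 has discriminant (6)² - 4·(18) = -36 < 0, so r = -3 ± 3i.
Hence f_h = C1*cos(3*x)*exp(-3*x) + C2*exp(-3*x)*sin(3*x).
For the particular solution try f_p = A0. Substituting and matching coefficients of each power of x gives A0 = -1/6, so f_p = -1/6.
General solution: f = -1/6 + C1*cos(3*x)*exp(-3*x) + C2*exp(-3*x)*sin(3*x).
Apply the initial conditions: f(0) = -1/6 + C1 = -5 and f'(0) = -3*C1 + 3*C2 = 2. Solving gives C1 = -29/6, C2 = -25/6.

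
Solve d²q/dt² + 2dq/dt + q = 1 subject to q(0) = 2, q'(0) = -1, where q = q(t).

Characteristic equation r² + 2r + 1 = 0 has discriminant (2)² - 4·(1) = 0, so r = -1 is a repeated root.
Hence q_h = (C1 + C2*t)*exp(-t).
For the particular solution try q_p = A0. Substituting and matching coefficients of each power of t gives A0 = 1, so q_p = 1.
General solution: q = 1 + C1*exp(-t) + C2*t*exp(-t).
Apply the initial conditions: q(0) = 1 + C1 = 2 and q'(0) = C2 - C1 = -1. Solving gives C1 = 1, C2 = 0.

q = 1 + exp(-t)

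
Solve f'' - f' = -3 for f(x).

Characteristic equation r² - r = 0 factors as (r - 1)r = 0, so r = 1, 0.
Hence f_h = C1*exp(x) + C2.
Since 0 is a characteristic root (multiplicity 1), multiply the polynomial trial by x: try f_p = A0*x. Substituting and matching coefficients of each power of x gives A0 = 3, so f_p = 3*x.

f = C2 + 3*x + C1*exp(x)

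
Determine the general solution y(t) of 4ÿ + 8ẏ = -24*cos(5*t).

y = C2 - 12*sin(5*t)/145 + 6*cos(5*t)/29 + C1*exp(-2*t)

Divide through by 4: y'' + 2y' = -6*cos(5*t).
Characteristic equation r² + 2r = 0 factors as (r + 2)r = 0, so r = -2, 0.
Hence y_h = C1*exp(-2*t) + C2.
Try y_p = A*cos(5*t) + B*sin(5*t). Substituting and equating the coefficients of cos(5t) and sin(5t) gives A = 6/29, B = -12/145, so y_p = -12*sin(5*t)/145 + 6*cos(5*t)/29.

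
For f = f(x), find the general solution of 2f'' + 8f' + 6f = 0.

Divide through by 2: f'' + 4f' + 3f = 0.
Characteristic equation r² + 4r + 3 = 0 factors as (r + 3)(r + 1) = 0, so r = -3, -1.
Hence f_h = C1*exp(-3*x) + C2*exp(-x).

f = C1*exp(-3*x) + C2*exp(-x)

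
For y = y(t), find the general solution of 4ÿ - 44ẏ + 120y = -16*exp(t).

y = -exp(t)/5 + C1*exp(6*t) + C2*exp(5*t)

Divide through by 4: y'' - 11y' + 30y = -4*exp(t).
Characteristic equation r² - 11r + 30 = 0 factors as (r - 6)(r - 5) = 0, so r = 6, 5.
Hence y_h = C1*exp(6*t) + C2*exp(5*t).
Try y_p = A*exp(t). Substituting into the equation and dividing by exp(t) gives A = -1/5, so y_p = -exp(t)/5.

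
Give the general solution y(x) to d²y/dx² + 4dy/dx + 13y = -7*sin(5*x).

Characteristic equation r² + 4r + 13 = 0 has discriminant (4)² - 4·(13) = -36 < 0, so r = -2 ± 3i.
Hence y_h = C1*cos(3*x)*exp(-2*x) + C2*exp(-2*x)*sin(3*x).
Try y_p = A*cos(5*x) + B*sin(5*x). Substituting and equating the coefficients of cos(5x) and sin(5x) gives A = 35/136, B = 21/136, so y_p = 21*sin(5*x)/136 + 35*cos(5*x)/136.

y = 21*sin(5*x)/136 + 35*cos(5*x)/136 + C1*cos(3*x)*exp(-2*x) + C2*exp(-2*x)*sin(3*x)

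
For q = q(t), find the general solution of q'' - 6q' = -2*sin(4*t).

Characteristic equation r² - 6r = 0 factors as (r - 6)r = 0, so r = 6, 0.
Hence q_h = C1*exp(6*t) + C2.
Try q_p = A*cos(4*t) + B*sin(4*t). Substituting and equating the coefficients of cos(4t) and sin(4t) gives A = -3/52, B = 1/26, so q_p = -3*cos(4*t)/52 + sin(4*t)/26.

q = C2 - 3*cos(4*t)/52 + sin(4*t)/26 + C1*exp(6*t)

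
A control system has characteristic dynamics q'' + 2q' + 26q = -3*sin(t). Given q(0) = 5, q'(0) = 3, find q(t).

Characteristic equation r² + 2r + 26 = 0 has discriminant (2)² - 4·(26) = -100 < 0, so r = -1 ± 5i.
Hence q_h = C1*cos(5*t)*exp(-t) + C2*exp(-t)*sin(5*t).
Try q_p = A*cos(t) + B*sin(t). Substituting and equating the coefficients of cos(t) and sin(t) gives A = 6/629, B = -75/629, so q_p = -75*sin(t)/629 + 6*cos(t)/629.
General solution: q = -75*sin(t)/629 + 6*cos(t)/629 + C1*cos(5*t)*exp(-t) + C2*exp(-t)*sin(5*t).
Apply the initial conditions: q(0) = 6/629 + C1 = 5 and q'(0) = -75/629 - C1 + 5*C2 = 3. Solving gives C1 = 3139/629, C2 = 5101/3145.

q = -75*sin(t)/629 + 6*cos(t)/629 + 3139*cos(5*t)*exp(-t)/629 + 5101*exp(-t)*sin(5*t)/3145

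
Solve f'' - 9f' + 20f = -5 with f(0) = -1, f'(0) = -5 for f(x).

f = -1/4 - 2*exp(5*x) + 5*exp(4*x)/4

Characteristic equation r² - 9r + 20 = 0 factors as (r - 5)(r - 4) = 0, so r = 5, 4.
Hence f_h = C1*exp(5*x) + C2*exp(4*x).
For the particular solution try f_p = A0. Substituting and matching coefficients of each power of x gives A0 = -1/4, so f_p = -1/4.
General solution: f = -1/4 + C1*exp(5*x) + C2*exp(4*x).
Apply the initial conditions: f(0) = -1/4 + C1 + C2 = -1 and f'(0) = 4*C2 + 5*C1 = -5. Solving gives C1 = -2, C2 = 5/4.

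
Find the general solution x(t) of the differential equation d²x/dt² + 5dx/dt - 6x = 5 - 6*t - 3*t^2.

x = 31/36 + t**2/2 + 11*t/6 + C1*exp(t) + C2*exp(-6*t)

Characteristic equation r² + 5r - 6 = 0 factors as (r - 1)(r + 6) = 0, so r = 1, -6.
Hence x_h = C1*exp(t) + C2*exp(-6*t).
For the particular solution try x_p = A0 + A1*t + A2*t^2. Substituting and matching coefficients of each power of t gives A0 = 31/36, A1 = 11/6, A2 = 1/2, so x_p = 31/36 + t^2/2 + 11*t/6.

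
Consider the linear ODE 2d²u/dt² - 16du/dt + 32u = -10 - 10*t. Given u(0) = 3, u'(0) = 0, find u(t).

Divide through by 2: u'' - 8u' + 16u = -5 - 5*t.
Characteristic equation r² - 8r + 16 = 0 has discriminant (-8)² - 4·(16) = 0, so r = 4 is a repeated root.
Hence u_h = (C1 + C2*t)*exp(4*t).
For the particular solution try u_p = A0 + A1*t. Substituting and matching coefficients of each power of t gives A0 = -15/32, A1 = -5/16, so u_p = -15/32 - 5*t/16.
General solution: u = -15/32 - 5*t/16 + C1*exp(4*t) + C2*t*exp(4*t).
Apply the initial conditions: u(0) = -15/32 + C1 = 3 and u'(0) = -5/16 + C2 + 4*C1 = 0. Solving gives C1 = 111/32, C2 = -217/16.

u = -15/32 - 5*t/16 + 111*exp(4*t)/32 - 217*t*exp(4*t)/16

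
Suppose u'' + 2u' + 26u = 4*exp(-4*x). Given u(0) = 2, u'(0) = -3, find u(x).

Characteristic equation r² + 2r + 26 = 0 has discriminant (2)² - 4·(26) = -100 < 0, so r = -1 ± 5i.
Hence u_h = C1*cos(5*x)*exp(-x) + C2*exp(-x)*sin(5*x).
Try u_p = A*exp(-4*x). Substituting into the equation and dividing by exp(-4*x) gives A = 2/17, so u_p = 2*exp(-4*x)/17.
General solution: u = 2*exp(-4*x)/17 + C1*cos(5*x)*exp(-x) + C2*exp(-x)*sin(5*x).
Apply the initial conditions: u(0) = 2/17 + C1 = 2 and u'(0) = -8/17 - C1 + 5*C2 = -3. Solving gives C1 = 32/17, C2 = -11/85.

u = 2*exp(-4*x)/17 - 11*exp(-x)*sin(5*x)/85 + 32*cos(5*x)*exp(-x)/17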